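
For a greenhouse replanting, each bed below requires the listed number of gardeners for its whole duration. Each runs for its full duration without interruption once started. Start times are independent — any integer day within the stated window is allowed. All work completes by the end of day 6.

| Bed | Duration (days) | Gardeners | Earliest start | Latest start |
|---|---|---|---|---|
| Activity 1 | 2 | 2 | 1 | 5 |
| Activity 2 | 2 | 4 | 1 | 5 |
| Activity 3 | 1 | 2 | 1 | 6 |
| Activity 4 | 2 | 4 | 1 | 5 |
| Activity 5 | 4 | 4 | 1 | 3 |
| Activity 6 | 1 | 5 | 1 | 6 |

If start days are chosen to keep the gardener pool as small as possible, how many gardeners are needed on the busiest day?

Early-start (Activity 1@1, Activity 2@1, Activity 3@1, Activity 4@1, Activity 5@1, Activity 6@1) gives peak 21: d1:21  d2:14  d3:4  d4:4  d5:0  d6:0.
Shift Activity 2→2, Activity 3→2, Activity 4→4, Activity 5→3.
Schedule Activity 1@1, Activity 2@2, Activity 3@2, Activity 4@4, Activity 5@3, Activity 6@1: d1:7  d2:8  d3:8  d4:8  d5:8  d6:4 — peak 8.
Total gardener-days = 43 over 6 days ⇒ peak ≥ ⌈43/6⌉ = 8, so 8 is optimal.

8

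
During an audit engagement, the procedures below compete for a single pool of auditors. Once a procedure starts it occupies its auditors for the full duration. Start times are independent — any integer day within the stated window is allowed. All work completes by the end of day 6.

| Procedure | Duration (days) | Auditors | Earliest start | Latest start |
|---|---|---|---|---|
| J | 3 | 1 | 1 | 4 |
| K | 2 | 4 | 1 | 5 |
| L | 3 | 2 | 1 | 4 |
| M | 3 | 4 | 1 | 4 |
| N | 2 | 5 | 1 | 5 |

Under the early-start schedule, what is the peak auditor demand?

16

Early-start schedule: J@1, K@1, L@1, M@1, N@1.
Load per day: day 1: 16, day 2: 16, day 3: 7, day 4: 0, day 5: 0, day 6: 0.
Peak is 16.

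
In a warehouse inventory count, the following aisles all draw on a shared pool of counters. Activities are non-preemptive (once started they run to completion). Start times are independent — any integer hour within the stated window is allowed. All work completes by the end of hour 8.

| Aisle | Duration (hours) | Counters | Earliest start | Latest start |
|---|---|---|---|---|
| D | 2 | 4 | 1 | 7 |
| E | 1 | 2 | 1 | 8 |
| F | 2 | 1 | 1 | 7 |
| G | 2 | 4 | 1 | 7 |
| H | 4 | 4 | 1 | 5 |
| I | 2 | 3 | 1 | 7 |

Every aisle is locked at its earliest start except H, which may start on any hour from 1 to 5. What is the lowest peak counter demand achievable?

14

H@1: h1:18  h2:16  h3:4  h4:4  h5:0  h6:0  h7:0  h8:0 → peak 18
H@2: h1:14  h2:16  h3:4  h4:4  h5:4  h6:0  h7:0  h8:0 → peak 16
H@3: h1:14  h2:12  h3:4  h4:4  h5:4  h6:4  h7:0  h8:0 → peak 14
H@4: h1:14  h2:12  h3:0  h4:4  h5:4  h6:4  h7:4  h8:0 → peak 14
H@5: h1:14  h2:12  h3:0  h4:0  h5:4  h6:4  h7:4  h8:4 → peak 14
Best is H@3, peak 14.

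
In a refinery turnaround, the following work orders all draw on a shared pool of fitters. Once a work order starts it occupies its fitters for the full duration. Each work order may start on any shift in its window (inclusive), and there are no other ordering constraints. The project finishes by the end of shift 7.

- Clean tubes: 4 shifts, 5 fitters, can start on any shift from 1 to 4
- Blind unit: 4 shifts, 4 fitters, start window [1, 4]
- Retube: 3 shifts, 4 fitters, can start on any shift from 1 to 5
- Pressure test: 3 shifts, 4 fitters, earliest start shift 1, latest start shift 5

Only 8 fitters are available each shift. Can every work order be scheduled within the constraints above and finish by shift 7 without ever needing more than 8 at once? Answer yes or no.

Total fitter-shifts = 60; over 7 shifts the average is 60/7 > 8, so some shift must exceed 8.

no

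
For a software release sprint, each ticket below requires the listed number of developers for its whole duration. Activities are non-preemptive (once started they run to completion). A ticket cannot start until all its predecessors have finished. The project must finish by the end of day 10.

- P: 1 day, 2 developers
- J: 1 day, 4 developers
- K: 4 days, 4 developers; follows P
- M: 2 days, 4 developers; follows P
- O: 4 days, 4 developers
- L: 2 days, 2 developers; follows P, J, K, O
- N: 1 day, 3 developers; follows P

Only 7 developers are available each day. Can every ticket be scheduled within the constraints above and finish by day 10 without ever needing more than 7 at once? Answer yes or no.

no

The minimum achievable peak is 8; 7 < 8, so no feasible schedule stays within the cap.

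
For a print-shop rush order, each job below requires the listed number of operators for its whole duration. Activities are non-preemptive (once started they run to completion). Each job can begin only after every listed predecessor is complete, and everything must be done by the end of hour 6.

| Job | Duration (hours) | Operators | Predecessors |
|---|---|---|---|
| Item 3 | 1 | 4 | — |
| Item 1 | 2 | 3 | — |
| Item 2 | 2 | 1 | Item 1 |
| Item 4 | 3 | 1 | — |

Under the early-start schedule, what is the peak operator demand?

Early-start schedule: Item 3@1, Item 1@1, Item 2@3, Item 4@1.
Load per hour: hour 1: 8, hour 2: 4, hour 3: 2, hour 4: 1, hour 5: 0, hour 6: 0.
Peak is 8.

8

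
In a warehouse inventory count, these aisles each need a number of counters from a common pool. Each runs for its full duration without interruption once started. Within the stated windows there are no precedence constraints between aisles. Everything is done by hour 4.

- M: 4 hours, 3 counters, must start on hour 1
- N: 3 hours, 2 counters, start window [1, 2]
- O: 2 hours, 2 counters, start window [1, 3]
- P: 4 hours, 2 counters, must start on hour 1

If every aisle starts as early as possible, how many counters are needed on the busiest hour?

9

Early-start schedule: M@1, N@1, O@1, P@1.
Load per hour: hour 1: 9, hour 2: 9, hour 3: 7, hour 4: 5.
Peak is 9.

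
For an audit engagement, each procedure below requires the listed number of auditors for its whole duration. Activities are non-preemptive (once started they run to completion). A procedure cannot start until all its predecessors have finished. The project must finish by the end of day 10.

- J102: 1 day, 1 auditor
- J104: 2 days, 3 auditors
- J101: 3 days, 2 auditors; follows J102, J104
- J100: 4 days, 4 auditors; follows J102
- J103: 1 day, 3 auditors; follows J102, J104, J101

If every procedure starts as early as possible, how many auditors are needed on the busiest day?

7

Early-start schedule: J102@1, J104@1, J101@3, J100@2, J103@6.
Load per day: day 1: 4, day 2: 7, day 3: 6, day 4: 6, day 5: 6, day 6: 3, day 7: 0, day 8: 0, day 9: 0, day 10: 0.
Peak is 7.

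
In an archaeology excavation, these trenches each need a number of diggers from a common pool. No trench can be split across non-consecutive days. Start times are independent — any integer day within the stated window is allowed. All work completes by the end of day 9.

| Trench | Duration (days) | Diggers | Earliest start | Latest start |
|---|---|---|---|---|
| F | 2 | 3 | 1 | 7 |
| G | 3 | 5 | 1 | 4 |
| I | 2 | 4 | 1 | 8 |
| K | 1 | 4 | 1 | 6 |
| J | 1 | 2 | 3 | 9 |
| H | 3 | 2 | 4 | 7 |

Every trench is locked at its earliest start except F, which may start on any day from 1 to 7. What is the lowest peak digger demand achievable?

13

F@1: d1:16  d2:12  d3:7  d4:2  d5:2  d6:2  d7:0  d8:0  d9:0 → peak 16
F@2: d1:13  d2:12  d3:10  d4:2  d5:2  d6:2  d7:0  d8:0  d9:0 → peak 13
F@3: d1:13  d2:9  d3:10  d4:5  d5:2  d6:2  d7:0  d8:0  d9:0 → peak 13
F@4: d1:13  d2:9  d3:7  d4:5  d5:5  d6:2  d7:0  d8:0  d9:0 → peak 13
F@5: d1:13  d2:9  d3:7  d4:2  d5:5  d6:5  d7:0  d8:0  d9:0 → peak 13
F@6: d1:13  d2:9  d3:7  d4:2  d5:2  d6:5  d7:3  d8:0  d9:0 → peak 13
F@7: d1:13  d2:9  d3:7  d4:2  d5:2  d6:2  d7:3  d8:3  d9:0 → peak 13
Best is F@2, peak 13.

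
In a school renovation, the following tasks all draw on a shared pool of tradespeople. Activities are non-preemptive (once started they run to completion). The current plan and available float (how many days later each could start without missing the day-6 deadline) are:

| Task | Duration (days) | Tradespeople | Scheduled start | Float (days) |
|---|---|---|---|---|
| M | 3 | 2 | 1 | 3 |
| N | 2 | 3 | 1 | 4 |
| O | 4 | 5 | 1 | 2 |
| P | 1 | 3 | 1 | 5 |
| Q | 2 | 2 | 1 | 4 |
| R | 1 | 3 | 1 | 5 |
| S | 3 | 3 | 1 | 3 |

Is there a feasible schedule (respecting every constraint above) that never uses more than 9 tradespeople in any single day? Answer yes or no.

Schedule M@1, N@5, O@1, P@5, Q@1, R@6, S@4: d1:9  d2:9  d3:7  d4:8  d5:9  d6:9 — peak 9 ≤ 9.

yes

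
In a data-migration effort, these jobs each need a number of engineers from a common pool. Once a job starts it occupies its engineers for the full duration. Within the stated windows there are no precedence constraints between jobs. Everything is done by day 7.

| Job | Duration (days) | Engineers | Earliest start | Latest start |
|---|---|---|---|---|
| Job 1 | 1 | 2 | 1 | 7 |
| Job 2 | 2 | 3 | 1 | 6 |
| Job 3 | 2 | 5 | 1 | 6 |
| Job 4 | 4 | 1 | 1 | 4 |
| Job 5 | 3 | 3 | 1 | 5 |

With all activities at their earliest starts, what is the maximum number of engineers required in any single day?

14

Early-start schedule: Job 1@1, Job 2@1, Job 3@1, Job 4@1, Job 5@1.
Load per day: day 1: 14, day 2: 12, day 3: 4, day 4: 1, day 5: 0, day 6: 0, day 7: 0.
Peak is 14.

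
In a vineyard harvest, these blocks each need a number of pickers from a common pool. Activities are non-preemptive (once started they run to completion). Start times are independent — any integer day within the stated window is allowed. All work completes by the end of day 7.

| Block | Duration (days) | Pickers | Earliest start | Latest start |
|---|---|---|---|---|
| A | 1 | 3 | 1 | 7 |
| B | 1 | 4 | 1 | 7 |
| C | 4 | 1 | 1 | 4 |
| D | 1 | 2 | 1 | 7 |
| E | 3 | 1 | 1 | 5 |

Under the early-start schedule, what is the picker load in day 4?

1

At early start, day 4 has: C.
Demand: 1 = 1.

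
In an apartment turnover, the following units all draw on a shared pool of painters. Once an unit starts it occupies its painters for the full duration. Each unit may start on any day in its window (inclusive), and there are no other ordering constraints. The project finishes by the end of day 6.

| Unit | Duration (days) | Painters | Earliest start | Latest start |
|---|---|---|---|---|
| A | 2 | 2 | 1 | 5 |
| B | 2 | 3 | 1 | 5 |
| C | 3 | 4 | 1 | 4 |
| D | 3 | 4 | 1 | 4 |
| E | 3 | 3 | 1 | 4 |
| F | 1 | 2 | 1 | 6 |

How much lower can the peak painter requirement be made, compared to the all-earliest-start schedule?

Early-start peak: d1:18  d2:16  d3:11  d4:0  d5:0  d6:0 ⇒ 18.
Leveled (A@1, B@1, C@3, D@4, E@1, F@6): d1:8  d2:8  d3:7  d4:8  d5:8  d6:6 ⇒ 8.
Reduction 18 − 8 = 10.

10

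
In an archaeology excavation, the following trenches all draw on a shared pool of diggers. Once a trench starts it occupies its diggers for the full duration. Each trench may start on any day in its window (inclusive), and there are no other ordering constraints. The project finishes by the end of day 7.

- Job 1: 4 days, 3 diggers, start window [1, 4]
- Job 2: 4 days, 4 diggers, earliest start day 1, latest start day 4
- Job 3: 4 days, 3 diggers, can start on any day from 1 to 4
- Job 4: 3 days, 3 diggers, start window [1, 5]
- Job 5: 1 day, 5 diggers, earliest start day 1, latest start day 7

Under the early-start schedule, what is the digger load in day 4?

10

At early start, day 4 has: Job 1, Job 2, Job 3.
Demand: 3 + 4 + 3 = 10.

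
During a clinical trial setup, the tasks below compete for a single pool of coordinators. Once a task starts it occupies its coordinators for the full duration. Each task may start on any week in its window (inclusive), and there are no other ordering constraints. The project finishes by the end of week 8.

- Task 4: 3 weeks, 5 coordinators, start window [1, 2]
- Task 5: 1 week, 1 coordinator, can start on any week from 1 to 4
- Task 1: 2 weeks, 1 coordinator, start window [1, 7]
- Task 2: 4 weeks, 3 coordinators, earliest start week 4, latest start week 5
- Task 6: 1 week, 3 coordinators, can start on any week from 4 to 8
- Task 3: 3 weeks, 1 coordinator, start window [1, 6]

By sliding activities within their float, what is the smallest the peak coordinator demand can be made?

Early-start (Task 4@1, Task 5@1, Task 1@1, Task 2@4, Task 6@4, Task 3@1) gives peak 8: w1:8  w2:7  w3:6  w4:6  w5:3  w6:3  w7:3  w8:0.
Shift Task 5→4, Task 1→4, Task 6→8, Task 3→5.
Schedule Task 4@1, Task 5@4, Task 1@4, Task 2@4, Task 6@8, Task 3@5: w1:5  w2:5  w3:5  w4:5  w5:5  w6:4  w7:4  w8:3 — peak 5.
Total coordinator-weeks = 36 over 8 weeks ⇒ peak ≥ ⌈36/8⌉ = 5, so 5 is optimal.

5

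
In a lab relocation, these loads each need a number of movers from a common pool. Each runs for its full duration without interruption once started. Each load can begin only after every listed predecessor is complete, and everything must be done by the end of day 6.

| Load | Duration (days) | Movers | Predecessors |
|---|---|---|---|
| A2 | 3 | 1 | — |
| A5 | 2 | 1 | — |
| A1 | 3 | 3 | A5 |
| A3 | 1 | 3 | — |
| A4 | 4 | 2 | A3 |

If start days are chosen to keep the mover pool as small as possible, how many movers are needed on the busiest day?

5

Early-start (A2@1, A5@1, A1@3, A3@1, A4@2) gives peak 6: d1:5  d2:4  d3:6  d4:5  d5:5  d6:0.
Shift A1→4.
Schedule A2@1, A5@1, A1@4, A3@1, A4@2: d1:5  d2:4  d3:3  d4:5  d5:5  d6:3 — peak 5.
Total mover-days = 25 over 6 days ⇒ peak ≥ ⌈25/6⌉ = 5, so 5 is optimal.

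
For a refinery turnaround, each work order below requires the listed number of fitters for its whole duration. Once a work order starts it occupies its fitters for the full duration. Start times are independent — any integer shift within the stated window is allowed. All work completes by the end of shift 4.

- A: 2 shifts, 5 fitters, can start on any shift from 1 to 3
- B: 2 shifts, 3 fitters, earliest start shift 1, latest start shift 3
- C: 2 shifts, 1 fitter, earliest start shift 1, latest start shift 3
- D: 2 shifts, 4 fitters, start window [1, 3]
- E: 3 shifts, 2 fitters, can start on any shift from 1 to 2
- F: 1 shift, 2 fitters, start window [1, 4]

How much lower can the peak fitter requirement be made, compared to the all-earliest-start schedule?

Early-start peak: s1:17  s2:15  s3:2  s4:0 ⇒ 17.
Leveled (A@1, B@3, C@1, D@3, E@1, F@4): s1:8  s2:8  s3:9  s4:9 ⇒ 9.
Reduction 17 − 9 = 8.

8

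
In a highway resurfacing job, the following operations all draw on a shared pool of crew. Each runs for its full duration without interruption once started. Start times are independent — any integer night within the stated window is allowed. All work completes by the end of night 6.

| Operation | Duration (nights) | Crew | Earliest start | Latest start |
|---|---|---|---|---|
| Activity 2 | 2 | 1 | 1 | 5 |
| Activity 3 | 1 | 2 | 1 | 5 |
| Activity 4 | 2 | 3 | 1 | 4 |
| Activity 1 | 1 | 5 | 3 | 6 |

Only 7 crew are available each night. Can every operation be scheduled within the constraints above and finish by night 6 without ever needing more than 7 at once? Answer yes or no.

Schedule Activity 2@1, Activity 3@1, Activity 4@2, Activity 1@4: n1:3  n2:4  n3:3  n4:5  n5:0  n6:0 — peak 5 ≤ 7.

yes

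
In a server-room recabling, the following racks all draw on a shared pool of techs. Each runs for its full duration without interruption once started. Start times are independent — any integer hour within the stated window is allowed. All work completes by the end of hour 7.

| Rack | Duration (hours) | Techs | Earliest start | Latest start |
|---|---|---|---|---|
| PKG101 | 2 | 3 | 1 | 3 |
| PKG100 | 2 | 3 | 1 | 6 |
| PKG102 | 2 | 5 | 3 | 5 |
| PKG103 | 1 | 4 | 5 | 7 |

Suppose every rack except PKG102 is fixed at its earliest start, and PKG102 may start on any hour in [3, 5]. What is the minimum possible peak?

6

PKG102@3: h1:6  h2:6  h3:5  h4:5  h5:4  h6:0  h7:0 → peak 6
PKG102@4: h1:6  h2:6  h3:0  h4:5  h5:9  h6:0  h7:0 → peak 9
PKG102@5: h1:6  h2:6  h3:0  h4:0  h5:9  h6:5  h7:0 → peak 9
Best is PKG102@3, peak 6.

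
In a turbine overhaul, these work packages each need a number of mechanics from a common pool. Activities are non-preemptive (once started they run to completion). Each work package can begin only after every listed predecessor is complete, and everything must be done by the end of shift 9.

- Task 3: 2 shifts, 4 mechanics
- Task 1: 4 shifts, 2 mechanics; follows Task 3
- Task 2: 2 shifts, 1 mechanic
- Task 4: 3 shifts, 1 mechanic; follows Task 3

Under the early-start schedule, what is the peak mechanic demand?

5

Early-start schedule: Task 3@1, Task 1@3, Task 2@1, Task 4@3.
Load per shift: shift 1: 5, shift 2: 5, shift 3: 3, shift 4: 3, shift 5: 3, shift 6: 2, shift 7: 0, shift 8: 0, shift 9: 0.
Peak is 5.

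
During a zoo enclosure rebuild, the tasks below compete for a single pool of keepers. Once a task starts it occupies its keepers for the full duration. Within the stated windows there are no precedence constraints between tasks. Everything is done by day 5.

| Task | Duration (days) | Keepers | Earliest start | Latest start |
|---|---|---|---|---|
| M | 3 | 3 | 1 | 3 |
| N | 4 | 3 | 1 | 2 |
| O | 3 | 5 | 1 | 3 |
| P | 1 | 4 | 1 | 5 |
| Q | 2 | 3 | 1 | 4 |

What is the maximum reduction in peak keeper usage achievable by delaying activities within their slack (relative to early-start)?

7

Early-start peak: d1:18  d2:14  d3:11  d4:3  d5:0 ⇒ 18.
Leveled (M@1, N@1, O@1, P@4, Q@4): d1:11  d2:11  d3:11  d4:10  d5:3 ⇒ 11.
Reduction 18 − 11 = 7.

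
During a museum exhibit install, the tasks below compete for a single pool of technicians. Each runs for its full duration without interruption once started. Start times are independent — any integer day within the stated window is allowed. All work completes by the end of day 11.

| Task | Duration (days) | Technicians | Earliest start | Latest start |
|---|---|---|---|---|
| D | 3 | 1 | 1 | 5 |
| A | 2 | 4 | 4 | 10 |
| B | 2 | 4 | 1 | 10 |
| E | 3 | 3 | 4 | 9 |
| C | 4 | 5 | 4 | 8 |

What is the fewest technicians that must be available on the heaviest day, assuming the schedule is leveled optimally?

Early-start (D@1, A@4, B@1, E@4, C@4) gives peak 12: d1:5  d2:5  d3:1  d4:12  d5:12  d6:8  d7:5  d8:0  d9:0  d10:0  d11:0.
Shift C→7.
Schedule D@1, A@4, B@1, E@4, C@7: d1:5  d2:5  d3:1  d4:7  d5:7  d6:3  d7:5  d8:5  d9:5  d10:5  d11:0 — peak 7.

7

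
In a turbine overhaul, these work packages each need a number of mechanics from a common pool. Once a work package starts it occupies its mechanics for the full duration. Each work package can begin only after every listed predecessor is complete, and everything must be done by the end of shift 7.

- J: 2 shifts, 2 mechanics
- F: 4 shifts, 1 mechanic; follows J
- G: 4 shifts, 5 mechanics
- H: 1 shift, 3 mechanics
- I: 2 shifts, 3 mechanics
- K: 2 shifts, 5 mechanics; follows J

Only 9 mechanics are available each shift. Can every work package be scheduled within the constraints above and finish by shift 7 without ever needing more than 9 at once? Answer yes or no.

yes

Schedule J@1, F@3, G@1, H@3, I@4, K@5: s1:7  s2:7  s3:9  s4:9  s5:9  s6:6  s7:0 — peak 9 ≤ 9.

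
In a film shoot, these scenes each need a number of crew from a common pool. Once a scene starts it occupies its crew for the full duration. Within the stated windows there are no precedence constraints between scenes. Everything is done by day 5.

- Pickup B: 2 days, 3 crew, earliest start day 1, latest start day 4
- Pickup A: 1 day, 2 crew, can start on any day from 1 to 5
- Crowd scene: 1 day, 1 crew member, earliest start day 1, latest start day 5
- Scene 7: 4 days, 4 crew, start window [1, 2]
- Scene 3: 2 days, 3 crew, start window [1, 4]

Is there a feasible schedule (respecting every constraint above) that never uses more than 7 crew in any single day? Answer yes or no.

yes

Schedule Pickup B@1, Pickup A@1, Crowd scene@1, Scene 7@2, Scene 3@3: d1:6  d2:7  d3:7  d4:7  d5:4 — peak 7 ≤ 7.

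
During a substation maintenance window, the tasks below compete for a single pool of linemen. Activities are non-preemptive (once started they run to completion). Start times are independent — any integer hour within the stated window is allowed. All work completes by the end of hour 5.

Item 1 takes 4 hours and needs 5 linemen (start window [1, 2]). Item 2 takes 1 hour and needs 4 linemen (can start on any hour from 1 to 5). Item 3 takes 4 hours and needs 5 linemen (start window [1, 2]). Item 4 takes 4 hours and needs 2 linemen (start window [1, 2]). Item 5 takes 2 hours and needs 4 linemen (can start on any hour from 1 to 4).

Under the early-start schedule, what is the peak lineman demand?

20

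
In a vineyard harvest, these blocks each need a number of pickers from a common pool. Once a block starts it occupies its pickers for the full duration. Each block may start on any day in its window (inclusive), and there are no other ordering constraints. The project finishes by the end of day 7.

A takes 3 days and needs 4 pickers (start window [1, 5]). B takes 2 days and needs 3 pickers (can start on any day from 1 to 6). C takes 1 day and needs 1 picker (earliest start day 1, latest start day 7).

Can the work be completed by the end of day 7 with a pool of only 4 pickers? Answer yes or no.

Schedule A@1, B@4, C@4: d1:4  d2:4  d3:4  d4:4  d5:3  d6:0  d7:0 — peak 4 ≤ 4.

yes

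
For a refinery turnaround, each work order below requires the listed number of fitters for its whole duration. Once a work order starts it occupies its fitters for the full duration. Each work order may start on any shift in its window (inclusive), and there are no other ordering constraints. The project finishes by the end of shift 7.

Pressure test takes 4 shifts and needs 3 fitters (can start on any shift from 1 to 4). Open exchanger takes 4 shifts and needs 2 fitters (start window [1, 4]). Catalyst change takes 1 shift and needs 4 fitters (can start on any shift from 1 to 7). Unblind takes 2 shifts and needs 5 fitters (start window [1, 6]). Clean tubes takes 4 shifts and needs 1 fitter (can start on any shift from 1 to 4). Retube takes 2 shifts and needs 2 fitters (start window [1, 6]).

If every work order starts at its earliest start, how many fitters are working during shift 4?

6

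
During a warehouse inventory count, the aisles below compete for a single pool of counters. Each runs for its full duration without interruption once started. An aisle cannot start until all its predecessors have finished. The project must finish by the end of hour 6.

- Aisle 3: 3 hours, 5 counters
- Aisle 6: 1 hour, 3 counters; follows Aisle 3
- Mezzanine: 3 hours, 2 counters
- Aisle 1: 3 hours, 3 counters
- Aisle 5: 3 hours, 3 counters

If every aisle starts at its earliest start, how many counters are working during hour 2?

At early start, hour 2 has: Aisle 3, Mezzanine, Aisle 1, Aisle 5.
Demand: 5 + 2 + 3 + 3 = 13.

13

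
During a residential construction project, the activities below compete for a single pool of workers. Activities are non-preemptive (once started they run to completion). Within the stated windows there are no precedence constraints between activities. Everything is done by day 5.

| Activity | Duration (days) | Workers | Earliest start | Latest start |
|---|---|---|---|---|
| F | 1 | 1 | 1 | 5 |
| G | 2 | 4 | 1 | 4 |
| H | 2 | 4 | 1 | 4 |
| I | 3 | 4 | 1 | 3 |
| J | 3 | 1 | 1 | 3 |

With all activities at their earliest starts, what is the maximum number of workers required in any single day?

14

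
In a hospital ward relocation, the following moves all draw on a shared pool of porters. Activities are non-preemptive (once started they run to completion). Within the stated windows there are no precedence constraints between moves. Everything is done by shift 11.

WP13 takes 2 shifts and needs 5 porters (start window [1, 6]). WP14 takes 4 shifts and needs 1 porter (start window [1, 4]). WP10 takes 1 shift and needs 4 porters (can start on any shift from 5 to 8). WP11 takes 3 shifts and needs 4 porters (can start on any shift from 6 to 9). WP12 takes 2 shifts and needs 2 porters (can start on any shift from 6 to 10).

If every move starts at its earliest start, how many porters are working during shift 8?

4

At early start, shift 8 has: WP11.
Demand: 4 = 4.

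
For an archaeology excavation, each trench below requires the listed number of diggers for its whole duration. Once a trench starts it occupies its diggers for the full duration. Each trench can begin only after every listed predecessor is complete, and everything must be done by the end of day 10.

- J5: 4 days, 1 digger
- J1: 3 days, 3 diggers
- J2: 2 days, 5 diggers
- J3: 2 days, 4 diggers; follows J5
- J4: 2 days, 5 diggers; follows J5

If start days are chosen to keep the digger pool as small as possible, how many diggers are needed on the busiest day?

5

Early-start (J5@1, J1@1, J2@1, J3@5, J4@5) gives peak 9: d1:9  d2:9  d3:4  d4:1  d5:9  d6:9  d7:0  d8:0  d9:0  d10:0.
Shift J2→5, J3→7, J4→9.
Schedule J5@1, J1@1, J2@5, J3@7, J4@9: d1:4  d2:4  d3:4  d4:1  d5:5  d6:5  d7:4  d8:4  d9:5  d10:5 — peak 5.
Total digger-days = 41 over 10 days ⇒ peak ≥ ⌈41/10⌉ = 5, so 5 is optimal.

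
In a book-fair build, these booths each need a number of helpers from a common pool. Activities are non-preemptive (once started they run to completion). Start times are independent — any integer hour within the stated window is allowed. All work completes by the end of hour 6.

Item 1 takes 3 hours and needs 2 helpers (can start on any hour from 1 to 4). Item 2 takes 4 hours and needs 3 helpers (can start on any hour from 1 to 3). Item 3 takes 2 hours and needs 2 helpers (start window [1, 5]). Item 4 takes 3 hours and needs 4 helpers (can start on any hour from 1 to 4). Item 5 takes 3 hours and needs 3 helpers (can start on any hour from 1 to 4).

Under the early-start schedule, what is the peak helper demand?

14

Early-start schedule: Item 1@1, Item 2@1, Item 3@1, Item 4@1, Item 5@1.
Load per hour: hour 1: 14, hour 2: 14, hour 3: 12, hour 4: 3, hour 5: 0, hour 6: 0.
Peak is 14.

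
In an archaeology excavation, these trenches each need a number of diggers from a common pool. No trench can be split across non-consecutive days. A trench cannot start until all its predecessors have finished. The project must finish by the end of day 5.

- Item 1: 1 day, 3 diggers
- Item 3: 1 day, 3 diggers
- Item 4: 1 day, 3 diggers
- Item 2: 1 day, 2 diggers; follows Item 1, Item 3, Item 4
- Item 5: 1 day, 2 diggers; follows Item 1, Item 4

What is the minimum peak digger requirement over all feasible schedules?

3

Early-start (Item 1@1, Item 3@1, Item 4@1, Item 2@2, Item 5@2) gives peak 9: d1:9  d2:4  d3:0  d4:0  d5:0.
Shift Item 3→2, Item 4→3, Item 2→4, Item 5→5.
Schedule Item 1@1, Item 3@2, Item 4@3, Item 2@4, Item 5@5: d1:3  d2:3  d3:3  d4:2  d5:2 — peak 3.
Total digger-days = 13 over 5 days ⇒ peak ≥ ⌈13/5⌉ = 3, so 3 is optimal.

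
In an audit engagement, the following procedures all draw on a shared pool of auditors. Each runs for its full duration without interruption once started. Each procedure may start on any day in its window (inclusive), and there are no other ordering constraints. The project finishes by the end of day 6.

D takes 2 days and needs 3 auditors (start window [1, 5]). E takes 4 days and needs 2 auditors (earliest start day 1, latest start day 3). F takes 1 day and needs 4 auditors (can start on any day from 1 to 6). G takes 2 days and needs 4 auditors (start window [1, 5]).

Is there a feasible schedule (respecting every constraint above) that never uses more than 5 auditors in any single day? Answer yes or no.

no

The minimum achievable peak is 6; 5 < 6, so no feasible schedule stays within the cap.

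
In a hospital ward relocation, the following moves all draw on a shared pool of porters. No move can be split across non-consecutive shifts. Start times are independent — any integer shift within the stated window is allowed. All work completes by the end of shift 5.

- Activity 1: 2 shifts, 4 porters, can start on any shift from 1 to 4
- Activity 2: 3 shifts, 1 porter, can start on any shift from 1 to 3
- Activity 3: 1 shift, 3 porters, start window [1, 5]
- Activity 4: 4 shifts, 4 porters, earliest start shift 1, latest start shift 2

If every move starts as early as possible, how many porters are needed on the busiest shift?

Early-start schedule: Activity 1@1, Activity 2@1, Activity 3@1, Activity 4@1.
Load per shift: shift 1: 12, shift 2: 9, shift 3: 5, shift 4: 4, shift 5: 0.
Peak is 12.

12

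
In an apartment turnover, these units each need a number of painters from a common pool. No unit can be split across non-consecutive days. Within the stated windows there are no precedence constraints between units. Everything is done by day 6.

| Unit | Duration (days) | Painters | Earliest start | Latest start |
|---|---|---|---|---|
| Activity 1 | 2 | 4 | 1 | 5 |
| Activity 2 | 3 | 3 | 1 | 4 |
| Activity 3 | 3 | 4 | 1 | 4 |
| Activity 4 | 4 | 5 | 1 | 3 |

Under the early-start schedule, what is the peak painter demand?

Early-start schedule: Activity 1@1, Activity 2@1, Activity 3@1, Activity 4@1.
Load per day: day 1: 16, day 2: 16, day 3: 12, day 4: 5, day 5: 0, day 6: 0.
Peak is 16.

16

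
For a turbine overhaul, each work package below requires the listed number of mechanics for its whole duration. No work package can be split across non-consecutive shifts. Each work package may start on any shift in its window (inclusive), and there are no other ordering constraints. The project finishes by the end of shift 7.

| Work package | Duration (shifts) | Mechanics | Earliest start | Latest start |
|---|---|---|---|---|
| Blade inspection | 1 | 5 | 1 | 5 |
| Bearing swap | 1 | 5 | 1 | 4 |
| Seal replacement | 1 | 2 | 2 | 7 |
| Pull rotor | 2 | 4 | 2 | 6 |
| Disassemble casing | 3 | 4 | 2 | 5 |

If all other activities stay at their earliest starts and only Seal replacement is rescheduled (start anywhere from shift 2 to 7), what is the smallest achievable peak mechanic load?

10

Seal replacement@2: s1:10  s2:10  s3:8  s4:4  s5:0  s6:0  s7:0 → peak 10
Seal replacement@3: s1:10  s2:8  s3:10  s4:4  s5:0  s6:0  s7:0 → peak 10
Seal replacement@4: s1:10  s2:8  s3:8  s4:6  s5:0  s6:0  s7:0 → peak 10
Seal replacement@5: s1:10  s2:8  s3:8  s4:4  s5:2  s6:0  s7:0 → peak 10
Seal replacement@6: s1:10  s2:8  s3:8  s4:4  s5:0  s6:2  s7:0 → peak 10
Seal replacement@7: s1:10  s2:8  s3:8  s4:4  s5:0  s6:0  s7:2 → peak 10
Best is Seal replacement@2, peak 10.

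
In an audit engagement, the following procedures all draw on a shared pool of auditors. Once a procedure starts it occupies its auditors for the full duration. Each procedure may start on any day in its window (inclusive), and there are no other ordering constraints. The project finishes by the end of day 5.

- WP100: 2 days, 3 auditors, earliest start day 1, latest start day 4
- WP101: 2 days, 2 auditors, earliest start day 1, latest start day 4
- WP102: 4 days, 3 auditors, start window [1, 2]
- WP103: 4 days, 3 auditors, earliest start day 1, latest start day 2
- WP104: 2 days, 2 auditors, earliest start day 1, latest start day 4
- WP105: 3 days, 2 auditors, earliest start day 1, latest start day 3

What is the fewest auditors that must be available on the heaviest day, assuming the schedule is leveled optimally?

11

Early-start (WP100@1, WP101@1, WP102@1, WP103@1, WP104@1, WP105@1) gives peak 15: d1:15  d2:15  d3:8  d4:6  d5:0.
Shift WP104→3, WP105→3.
Schedule WP100@1, WP101@1, WP102@1, WP103@1, WP104@3, WP105@3: d1:11  d2:11  d3:10  d4:10  d5:2 — peak 11.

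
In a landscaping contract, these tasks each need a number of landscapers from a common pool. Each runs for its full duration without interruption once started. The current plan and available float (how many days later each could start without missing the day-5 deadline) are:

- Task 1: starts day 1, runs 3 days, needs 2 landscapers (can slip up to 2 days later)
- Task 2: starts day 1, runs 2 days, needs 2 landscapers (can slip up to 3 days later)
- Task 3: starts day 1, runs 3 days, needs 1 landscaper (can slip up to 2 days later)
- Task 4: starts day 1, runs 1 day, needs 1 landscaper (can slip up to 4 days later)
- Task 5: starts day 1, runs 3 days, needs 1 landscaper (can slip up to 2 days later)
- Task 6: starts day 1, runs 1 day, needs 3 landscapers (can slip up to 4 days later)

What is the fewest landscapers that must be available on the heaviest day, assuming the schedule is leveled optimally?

Early-start (Task 1@1, Task 2@1, Task 3@1, Task 4@1, Task 5@1, Task 6@1) gives peak 10: d1:10  d2:6  d3:4  d4:0  d5:0.
Shift Task 4→3, Task 5→3, Task 6→4.
Schedule Task 1@1, Task 2@1, Task 3@1, Task 4@3, Task 5@3, Task 6@4: d1:5  d2:5  d3:5  d4:4  d5:1 — peak 5.

5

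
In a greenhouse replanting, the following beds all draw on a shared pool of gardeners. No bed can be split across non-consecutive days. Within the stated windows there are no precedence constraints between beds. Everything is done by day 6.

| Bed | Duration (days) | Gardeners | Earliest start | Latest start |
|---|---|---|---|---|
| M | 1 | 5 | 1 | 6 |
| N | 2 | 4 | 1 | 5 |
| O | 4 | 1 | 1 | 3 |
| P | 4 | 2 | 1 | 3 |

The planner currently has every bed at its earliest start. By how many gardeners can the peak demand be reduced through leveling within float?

6

Early-start peak: d1:12  d2:7  d3:3  d4:3  d5:0  d6:0 ⇒ 12.
Leveled (M@1, N@5, O@1, P@2): d1:6  d2:3  d3:3  d4:3  d5:6  d6:4 ⇒ 6.
Reduction 12 − 6 = 6.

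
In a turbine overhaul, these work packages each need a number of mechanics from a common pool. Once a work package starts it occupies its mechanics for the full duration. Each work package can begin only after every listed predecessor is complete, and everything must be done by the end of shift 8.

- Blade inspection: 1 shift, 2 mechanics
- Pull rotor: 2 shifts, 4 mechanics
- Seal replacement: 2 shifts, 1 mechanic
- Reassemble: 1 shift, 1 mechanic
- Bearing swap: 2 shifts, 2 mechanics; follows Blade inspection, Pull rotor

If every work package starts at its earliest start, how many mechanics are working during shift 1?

8

At early start, shift 1 has: Blade inspection, Pull rotor, Seal replacement, Reassemble.
Demand: 2 + 4 + 1 + 1 = 8.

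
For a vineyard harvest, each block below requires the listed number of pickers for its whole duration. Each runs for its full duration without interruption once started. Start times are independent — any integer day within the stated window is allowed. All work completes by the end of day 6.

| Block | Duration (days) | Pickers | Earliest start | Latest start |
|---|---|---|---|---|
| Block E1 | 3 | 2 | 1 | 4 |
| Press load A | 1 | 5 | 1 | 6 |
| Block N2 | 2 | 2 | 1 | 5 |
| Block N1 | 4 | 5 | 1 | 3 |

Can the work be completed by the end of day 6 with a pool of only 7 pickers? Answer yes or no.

Schedule Block E1@1, Press load A@1, Block N2@4, Block N1@2: d1:7  d2:7  d3:7  d4:7  d5:7  d6:0 — peak 7 ≤ 7.

yes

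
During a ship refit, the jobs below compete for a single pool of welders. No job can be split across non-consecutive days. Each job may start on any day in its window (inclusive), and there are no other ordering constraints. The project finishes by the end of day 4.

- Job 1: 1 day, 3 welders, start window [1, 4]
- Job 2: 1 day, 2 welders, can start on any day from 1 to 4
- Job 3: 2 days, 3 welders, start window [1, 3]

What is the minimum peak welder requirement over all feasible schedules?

Early-start (Job 1@1, Job 2@1, Job 3@1) gives peak 8: d1:8  d2:3  d3:0  d4:0.
Shift Job 2→2, Job 3→3.
Schedule Job 1@1, Job 2@2, Job 3@3: d1:3  d2:2  d3:3  d4:3 — peak 3.
Total welder-days = 11 over 4 days ⇒ peak ≥ ⌈11/4⌉ = 3, so 3 is optimal.

3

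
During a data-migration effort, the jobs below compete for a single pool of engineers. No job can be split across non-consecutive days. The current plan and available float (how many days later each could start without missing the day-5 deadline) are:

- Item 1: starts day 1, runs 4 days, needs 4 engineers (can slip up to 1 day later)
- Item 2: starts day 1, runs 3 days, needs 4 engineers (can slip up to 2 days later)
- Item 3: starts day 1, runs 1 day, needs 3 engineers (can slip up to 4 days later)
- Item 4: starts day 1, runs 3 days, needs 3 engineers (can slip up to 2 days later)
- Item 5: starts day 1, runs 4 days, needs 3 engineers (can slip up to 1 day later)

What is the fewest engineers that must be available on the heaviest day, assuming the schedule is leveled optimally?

14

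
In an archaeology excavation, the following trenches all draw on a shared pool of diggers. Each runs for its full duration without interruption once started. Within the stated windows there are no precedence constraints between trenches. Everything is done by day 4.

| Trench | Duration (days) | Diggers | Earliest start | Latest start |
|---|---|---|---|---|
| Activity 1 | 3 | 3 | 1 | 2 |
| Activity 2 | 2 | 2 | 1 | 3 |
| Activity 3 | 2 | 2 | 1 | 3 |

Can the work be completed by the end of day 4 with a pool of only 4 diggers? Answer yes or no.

no

Total digger-days = 17; over 4 days the average is 17/4 > 4, so some day must exceed 4.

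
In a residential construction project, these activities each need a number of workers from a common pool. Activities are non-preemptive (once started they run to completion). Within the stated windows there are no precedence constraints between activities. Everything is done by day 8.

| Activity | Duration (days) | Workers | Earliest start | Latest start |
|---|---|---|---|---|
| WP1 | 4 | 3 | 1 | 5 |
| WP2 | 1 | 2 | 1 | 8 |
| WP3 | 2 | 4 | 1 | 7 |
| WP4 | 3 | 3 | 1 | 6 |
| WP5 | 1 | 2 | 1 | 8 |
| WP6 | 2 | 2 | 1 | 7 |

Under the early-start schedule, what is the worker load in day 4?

At early start, day 4 has: WP1.
Demand: 3 = 3.

3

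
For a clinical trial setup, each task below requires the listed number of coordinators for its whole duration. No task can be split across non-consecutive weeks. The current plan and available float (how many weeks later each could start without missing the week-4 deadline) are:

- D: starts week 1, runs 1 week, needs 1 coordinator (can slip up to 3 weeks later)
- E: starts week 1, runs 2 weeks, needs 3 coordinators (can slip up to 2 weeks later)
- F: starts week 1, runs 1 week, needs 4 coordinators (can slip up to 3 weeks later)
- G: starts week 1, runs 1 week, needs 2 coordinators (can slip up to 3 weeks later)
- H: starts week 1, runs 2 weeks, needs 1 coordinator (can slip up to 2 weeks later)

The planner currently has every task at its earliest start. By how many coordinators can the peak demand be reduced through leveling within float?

7

Early-start peak: w1:11  w2:4  w3:0  w4:0 ⇒ 11.
Leveled (D@1, E@1, F@4, G@3, H@2): w1:4  w2:4  w3:3  w4:4 ⇒ 4.
Reduction 11 − 4 = 7.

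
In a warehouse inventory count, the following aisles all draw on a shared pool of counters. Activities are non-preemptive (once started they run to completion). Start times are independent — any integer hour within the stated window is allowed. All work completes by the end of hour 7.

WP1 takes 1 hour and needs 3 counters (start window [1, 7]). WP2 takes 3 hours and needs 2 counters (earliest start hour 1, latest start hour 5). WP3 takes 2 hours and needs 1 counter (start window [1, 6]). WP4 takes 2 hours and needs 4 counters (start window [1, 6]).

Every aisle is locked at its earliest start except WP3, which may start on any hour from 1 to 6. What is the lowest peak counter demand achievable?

WP3@1: h1:10  h2:7  h3:2  h4:0  h5:0  h6:0  h7:0 → peak 10
WP3@2: h1:9  h2:7  h3:3  h4:0  h5:0  h6:0  h7:0 → peak 9
WP3@3: h1:9  h2:6  h3:3  h4:1  h5:0  h6:0  h7:0 → peak 9
WP3@4: h1:9  h2:6  h3:2  h4:1  h5:1  h6:0  h7:0 → peak 9
WP3@5: h1:9  h2:6  h3:2  h4:0  h5:1  h6:1  h7:0 → peak 9
WP3@6: h1:9  h2:6  h3:2  h4:0  h5:0  h6:1  h7:1 → peak 9
Best is WP3@2, peak 9.

9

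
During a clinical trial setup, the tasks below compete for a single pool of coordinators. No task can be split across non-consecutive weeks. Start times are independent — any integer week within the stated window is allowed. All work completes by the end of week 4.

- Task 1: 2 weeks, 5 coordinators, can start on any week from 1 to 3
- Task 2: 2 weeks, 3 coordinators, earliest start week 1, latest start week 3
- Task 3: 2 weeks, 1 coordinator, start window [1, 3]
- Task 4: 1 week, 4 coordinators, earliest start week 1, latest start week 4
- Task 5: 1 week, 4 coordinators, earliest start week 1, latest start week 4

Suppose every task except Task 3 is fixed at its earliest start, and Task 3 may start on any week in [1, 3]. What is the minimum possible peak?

16

Task 3@1: w1:17  w2:9  w3:0  w4:0 → peak 17
Task 3@2: w1:16  w2:9  w3:1  w4:0 → peak 16
Task 3@3: w1:16  w2:8  w3:1  w4:1 → peak 16
Best is Task 3@2, peak 16.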